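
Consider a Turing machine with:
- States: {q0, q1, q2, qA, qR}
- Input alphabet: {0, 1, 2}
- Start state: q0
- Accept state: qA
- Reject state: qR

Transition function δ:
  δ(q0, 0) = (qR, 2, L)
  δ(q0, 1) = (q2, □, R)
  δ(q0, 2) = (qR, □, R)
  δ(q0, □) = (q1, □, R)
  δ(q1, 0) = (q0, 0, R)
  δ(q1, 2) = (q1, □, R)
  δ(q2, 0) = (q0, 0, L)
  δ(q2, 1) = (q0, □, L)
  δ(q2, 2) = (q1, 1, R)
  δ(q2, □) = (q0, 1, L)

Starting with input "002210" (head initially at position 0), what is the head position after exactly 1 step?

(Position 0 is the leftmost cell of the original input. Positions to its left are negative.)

Execution trace (head position shown):
Step 0: [q0]002210  (head at position 0)
Step 1: move left → [qR]□202210  (head at position -1)

After 1 step, the head is at position -1.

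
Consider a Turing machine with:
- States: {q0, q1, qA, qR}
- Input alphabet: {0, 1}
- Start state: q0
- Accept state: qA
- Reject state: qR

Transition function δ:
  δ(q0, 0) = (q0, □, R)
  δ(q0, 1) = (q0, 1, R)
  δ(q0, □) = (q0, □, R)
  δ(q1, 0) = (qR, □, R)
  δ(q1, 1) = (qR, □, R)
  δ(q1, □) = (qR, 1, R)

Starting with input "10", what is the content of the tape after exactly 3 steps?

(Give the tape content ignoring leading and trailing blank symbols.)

Execution trace:
Initial: [q0]10
Step 1: δ(q0, 1) = (q0, 1, R) → 1[q0]0
Step 2: δ(q0, 0) = (q0, □, R) → 1□[q0]□
Step 3: δ(q0, □) = (q0, □, R) → 1□□[q0]□

After 3 steps, the tape (ignoring leading/trailing blanks) is: 1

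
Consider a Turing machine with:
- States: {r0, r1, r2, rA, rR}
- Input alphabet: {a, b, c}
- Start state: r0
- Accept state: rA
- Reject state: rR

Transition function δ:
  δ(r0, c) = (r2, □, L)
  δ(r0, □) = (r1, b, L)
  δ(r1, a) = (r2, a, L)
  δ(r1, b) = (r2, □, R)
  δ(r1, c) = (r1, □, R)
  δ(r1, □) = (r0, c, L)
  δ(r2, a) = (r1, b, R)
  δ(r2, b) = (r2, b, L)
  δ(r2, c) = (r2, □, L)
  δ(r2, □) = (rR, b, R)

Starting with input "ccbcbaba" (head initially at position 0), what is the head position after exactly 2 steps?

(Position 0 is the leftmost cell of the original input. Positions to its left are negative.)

Execution trace (head position shown):
Step 0: [r0]ccbcbaba  (head at position 0)
Step 1: move left → [r2]□□cbcbaba  (head at position -1)
Step 2: move right → b[rR]□cbcbaba  (head at position 0)

After 2 steps, the head is at position 0.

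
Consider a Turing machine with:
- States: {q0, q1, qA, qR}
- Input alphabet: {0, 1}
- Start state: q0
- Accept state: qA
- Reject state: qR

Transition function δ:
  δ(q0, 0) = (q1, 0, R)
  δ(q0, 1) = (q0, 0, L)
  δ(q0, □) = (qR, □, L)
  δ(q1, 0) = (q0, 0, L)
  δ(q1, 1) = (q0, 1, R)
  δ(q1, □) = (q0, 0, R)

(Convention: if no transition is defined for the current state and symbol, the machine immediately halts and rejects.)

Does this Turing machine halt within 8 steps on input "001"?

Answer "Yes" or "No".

Execution trace:
Initial: [q0]001
Step 1: δ(q0, 0) = (q1, 0, R) → 0[q1]01
Step 2: δ(q1, 0) = (q0, 0, L) → [q0]001
Step 3: δ(q0, 0) = (q1, 0, R) → 0[q1]01
Step 4: δ(q1, 0) = (q0, 0, L) → [q0]001
Step 5: δ(q0, 0) = (q1, 0, R) → 0[q1]01
Step 6: δ(q1, 0) = (q0, 0, L) → [q0]001
Step 7: δ(q0, 0) = (q1, 0, R) → 0[q1]01
Step 8: δ(q1, 0) = (q0, 0, L) → [q0]001

The machine has not reached a halting state after 8 steps.
The machine did not halt within the 8-step bound.

Answer: No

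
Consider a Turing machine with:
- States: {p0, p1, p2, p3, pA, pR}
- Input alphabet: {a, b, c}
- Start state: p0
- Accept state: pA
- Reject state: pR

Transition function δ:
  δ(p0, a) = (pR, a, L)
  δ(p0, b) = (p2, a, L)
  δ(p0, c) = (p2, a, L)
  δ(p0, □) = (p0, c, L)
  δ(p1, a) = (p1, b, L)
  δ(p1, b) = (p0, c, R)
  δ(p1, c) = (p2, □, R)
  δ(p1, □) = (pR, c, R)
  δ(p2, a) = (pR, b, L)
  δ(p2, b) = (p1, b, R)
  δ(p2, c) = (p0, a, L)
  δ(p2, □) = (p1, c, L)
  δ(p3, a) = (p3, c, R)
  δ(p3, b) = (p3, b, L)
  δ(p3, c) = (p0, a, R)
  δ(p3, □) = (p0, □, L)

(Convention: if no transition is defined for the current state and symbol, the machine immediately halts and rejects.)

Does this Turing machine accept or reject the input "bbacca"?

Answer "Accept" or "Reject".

Execution trace:
Initial: [p0]bbacca
Step 1: δ(p0, b) = (p2, a, L) → [p2]□abacca
Step 2: δ(p2, □) = (p1, c, L) → [p1]□cabacca
Step 3: δ(p1, □) = (pR, c, R) → c[pR]cabacca

The machine reaches the reject state pR and halts.

Answer: Reject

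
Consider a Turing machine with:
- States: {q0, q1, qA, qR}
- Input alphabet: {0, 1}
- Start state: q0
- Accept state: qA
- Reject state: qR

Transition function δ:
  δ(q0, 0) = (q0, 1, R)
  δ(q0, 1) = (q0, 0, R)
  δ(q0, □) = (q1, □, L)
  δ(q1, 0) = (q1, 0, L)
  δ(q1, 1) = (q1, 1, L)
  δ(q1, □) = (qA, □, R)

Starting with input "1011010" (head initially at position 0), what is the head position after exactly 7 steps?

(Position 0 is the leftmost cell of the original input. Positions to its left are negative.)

Execution trace (head position shown):
Step 0: [q0]1011010  (head at position 0)
Step 1: move right → 0[q0]011010  (head at position 1)
Step 2: move right → 01[q0]11010  (head at position 2)
Step 3: move right → 010[q0]1010  (head at position 3)
Step 4: move right → 0100[q0]010  (head at position 4)
Step 5: move right → 01001[q0]10  (head at position 5)
Step 6: move right → 010010[q0]0  (head at position 6)
Step 7: move right → 0100101[q0]□  (head at position 7)

After 7 steps, the head is at position 7.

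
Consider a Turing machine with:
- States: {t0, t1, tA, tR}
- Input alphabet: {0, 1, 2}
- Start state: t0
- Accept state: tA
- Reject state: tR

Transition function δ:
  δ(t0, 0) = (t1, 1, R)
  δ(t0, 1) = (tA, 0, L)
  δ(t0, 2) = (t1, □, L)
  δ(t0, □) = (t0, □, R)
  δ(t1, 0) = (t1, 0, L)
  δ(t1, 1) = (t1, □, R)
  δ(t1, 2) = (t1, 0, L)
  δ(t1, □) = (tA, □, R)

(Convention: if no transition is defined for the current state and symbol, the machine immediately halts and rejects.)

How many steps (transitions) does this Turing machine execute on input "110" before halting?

Execution trace:
Initial: [t0]110
Step 1: δ(t0, 1) = (tA, 0, L) → [tA]□010

The machine reaches the accept state tA and halts.

The machine executed 1 step before halting.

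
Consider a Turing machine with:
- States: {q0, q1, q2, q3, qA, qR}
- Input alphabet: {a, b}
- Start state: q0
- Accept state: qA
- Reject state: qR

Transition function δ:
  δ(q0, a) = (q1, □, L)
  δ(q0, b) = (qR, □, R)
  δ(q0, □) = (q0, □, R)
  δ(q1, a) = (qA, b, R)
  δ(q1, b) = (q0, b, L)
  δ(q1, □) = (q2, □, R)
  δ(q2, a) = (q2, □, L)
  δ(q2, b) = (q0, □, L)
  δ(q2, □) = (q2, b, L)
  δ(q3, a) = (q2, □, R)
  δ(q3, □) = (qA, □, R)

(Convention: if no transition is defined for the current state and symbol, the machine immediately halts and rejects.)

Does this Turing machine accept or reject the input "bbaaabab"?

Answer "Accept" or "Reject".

Execution trace:
Initial: [q0]bbaaabab
Step 1: δ(q0, b) = (qR, □, R) → □[qR]baaabab

The machine reaches the reject state qR and halts.

Answer: Reject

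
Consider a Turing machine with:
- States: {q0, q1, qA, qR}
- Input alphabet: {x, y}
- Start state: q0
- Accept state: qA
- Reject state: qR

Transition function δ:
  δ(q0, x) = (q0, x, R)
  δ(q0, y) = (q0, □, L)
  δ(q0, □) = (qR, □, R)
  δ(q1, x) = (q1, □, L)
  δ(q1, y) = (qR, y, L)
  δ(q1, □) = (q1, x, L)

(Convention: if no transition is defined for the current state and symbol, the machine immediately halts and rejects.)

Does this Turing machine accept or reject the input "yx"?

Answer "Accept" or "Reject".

Execution trace:
Initial: [q0]yx
Step 1: δ(q0, y) = (q0, □, L) → [q0]□□x
Step 2: δ(q0, □) = (qR, □, R) → □[qR]□x

The machine reaches the reject state qR and halts.

Answer: Reject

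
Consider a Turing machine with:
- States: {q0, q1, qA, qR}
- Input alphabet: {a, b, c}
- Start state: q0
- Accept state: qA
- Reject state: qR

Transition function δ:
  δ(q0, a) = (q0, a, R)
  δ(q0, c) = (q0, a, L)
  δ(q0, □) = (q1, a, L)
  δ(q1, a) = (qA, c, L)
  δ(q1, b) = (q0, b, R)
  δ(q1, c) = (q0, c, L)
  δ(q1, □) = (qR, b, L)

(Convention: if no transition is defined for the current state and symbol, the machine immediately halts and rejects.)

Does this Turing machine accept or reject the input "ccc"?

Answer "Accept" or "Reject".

Execution trace:
Initial: [q0]ccc
Step 1: δ(q0, c) = (q0, a, L) → [q0]□acc
Step 2: δ(q0, □) = (q1, a, L) → [q1]□aacc
Step 3: δ(q1, □) = (qR, b, L) → [qR]□baacc

The machine reaches the reject state qR and halts.

Answer: Reject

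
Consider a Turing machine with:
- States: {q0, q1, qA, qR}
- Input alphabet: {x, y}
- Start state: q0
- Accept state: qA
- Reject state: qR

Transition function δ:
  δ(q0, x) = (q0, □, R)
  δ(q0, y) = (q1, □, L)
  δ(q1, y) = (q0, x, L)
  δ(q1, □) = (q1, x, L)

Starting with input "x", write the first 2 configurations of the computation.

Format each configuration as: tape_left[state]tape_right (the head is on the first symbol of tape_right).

Transitions applied:
Step 1: δ(q0, x) = (q0, □, R)

The first 2 configurations are:
[q0]x ⊢ □[q0]□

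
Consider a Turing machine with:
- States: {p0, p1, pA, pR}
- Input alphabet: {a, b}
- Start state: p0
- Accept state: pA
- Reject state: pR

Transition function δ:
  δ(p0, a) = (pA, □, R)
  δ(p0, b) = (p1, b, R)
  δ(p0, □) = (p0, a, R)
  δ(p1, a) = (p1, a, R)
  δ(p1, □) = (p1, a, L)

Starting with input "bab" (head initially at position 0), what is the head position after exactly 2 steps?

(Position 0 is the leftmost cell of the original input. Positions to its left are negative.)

Execution trace (head position shown):
Step 0: [p0]bab  (head at position 0)
Step 1: move right → b[p1]ab  (head at position 1)
Step 2: move right → ba[p1]b  (head at position 2)

After 2 steps, the head is at position 2.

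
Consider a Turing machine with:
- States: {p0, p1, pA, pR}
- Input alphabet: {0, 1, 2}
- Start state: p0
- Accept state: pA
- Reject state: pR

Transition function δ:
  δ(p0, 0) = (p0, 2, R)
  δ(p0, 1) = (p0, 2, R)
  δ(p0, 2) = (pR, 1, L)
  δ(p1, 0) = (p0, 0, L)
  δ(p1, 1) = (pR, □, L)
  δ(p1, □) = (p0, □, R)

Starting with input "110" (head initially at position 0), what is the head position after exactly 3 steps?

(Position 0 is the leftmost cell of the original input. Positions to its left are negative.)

Execution trace (head position shown):
Step 0: [p0]110  (head at position 0)
Step 1: move right → 2[p0]10  (head at position 1)
Step 2: move right → 22[p0]0  (head at position 2)
Step 3: move right → 222[p0]□  (head at position 3)

After 3 steps, the head is at position 3.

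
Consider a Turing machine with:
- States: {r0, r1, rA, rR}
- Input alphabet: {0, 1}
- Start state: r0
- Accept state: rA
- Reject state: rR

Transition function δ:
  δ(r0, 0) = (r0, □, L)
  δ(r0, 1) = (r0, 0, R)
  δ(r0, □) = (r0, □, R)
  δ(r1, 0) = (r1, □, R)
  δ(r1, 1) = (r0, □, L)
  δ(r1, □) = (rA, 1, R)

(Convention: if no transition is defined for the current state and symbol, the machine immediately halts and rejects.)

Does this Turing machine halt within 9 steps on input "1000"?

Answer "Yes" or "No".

Execution trace:
Initial: [r0]1000
Step 1: δ(r0, 1) = (r0, 0, R) → 0[r0]000
Step 2: δ(r0, 0) = (r0, □, L) → [r0]0□00
Step 3: δ(r0, 0) = (r0, □, L) → [r0]□□□00
Step 4: δ(r0, □) = (r0, □, R) → □[r0]□□00
Step 5: δ(r0, □) = (r0, □, R) → □□[r0]□00
Step 6: δ(r0, □) = (r0, □, R) → □□□[r0]00
Step 7: δ(r0, 0) = (r0, □, L) → □□[r0]□□0
Step 8: δ(r0, □) = (r0, □, R) → □□□[r0]□0
Step 9: δ(r0, □) = (r0, □, R) → □□□□[r0]0

The machine has not reached a halting state after 9 steps.
The machine did not halt within the 9-step bound.

Answer: No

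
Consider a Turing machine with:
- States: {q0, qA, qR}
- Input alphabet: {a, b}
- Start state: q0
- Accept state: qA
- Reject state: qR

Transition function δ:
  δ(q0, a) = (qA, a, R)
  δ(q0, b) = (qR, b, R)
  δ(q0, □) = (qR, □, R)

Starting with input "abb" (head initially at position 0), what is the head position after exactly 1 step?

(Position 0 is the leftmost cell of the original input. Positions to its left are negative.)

Execution trace (head position shown):
Step 0: [q0]abb  (head at position 0)
Step 1: move right → a[qA]bb  (head at position 1)

After 1 step, the head is at position 1.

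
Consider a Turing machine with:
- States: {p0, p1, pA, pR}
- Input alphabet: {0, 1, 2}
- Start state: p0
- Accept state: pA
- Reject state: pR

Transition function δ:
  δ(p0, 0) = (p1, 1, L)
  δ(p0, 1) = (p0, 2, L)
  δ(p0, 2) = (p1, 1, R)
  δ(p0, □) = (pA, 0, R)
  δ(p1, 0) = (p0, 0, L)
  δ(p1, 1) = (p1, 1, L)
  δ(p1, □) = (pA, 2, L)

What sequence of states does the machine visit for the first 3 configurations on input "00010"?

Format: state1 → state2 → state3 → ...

Execution trace:
Initial: [p0]00010
Step 1: δ(p0, 0) = (p1, 1, L) → [p1]□10010
Step 2: δ(p1, □) = (pA, 2, L) → [pA]□210010

The machine reaches the accept state pA and halts.

State sequence: p0 → p1 → pA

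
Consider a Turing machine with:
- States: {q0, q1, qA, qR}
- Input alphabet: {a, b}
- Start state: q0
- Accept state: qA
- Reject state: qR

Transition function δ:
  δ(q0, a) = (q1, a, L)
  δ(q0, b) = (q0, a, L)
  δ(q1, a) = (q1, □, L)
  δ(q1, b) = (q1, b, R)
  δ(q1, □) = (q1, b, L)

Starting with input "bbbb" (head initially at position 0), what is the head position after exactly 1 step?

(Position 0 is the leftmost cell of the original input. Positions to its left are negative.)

Execution trace (head position shown):
Step 0: [q0]bbbb  (head at position 0)
Step 1: move left → [q0]□abbb  (head at position -1)

After 1 step, the head is at position -1.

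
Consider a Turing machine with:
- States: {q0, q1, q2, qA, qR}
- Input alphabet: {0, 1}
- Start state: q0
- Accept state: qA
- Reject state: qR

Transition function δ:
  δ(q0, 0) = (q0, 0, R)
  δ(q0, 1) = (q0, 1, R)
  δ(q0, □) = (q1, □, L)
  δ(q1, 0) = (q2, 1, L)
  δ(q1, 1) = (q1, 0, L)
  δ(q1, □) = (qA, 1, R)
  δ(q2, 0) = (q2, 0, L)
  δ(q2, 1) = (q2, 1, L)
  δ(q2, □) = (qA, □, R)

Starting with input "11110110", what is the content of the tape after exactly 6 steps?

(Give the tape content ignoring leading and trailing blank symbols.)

Execution trace:
Initial: [q0]11110110
Step 1: δ(q0, 1) = (q0, 1, R) → 1[q0]1110110
Step 2: δ(q0, 1) = (q0, 1, R) → 11[q0]110110
Step 3: δ(q0, 1) = (q0, 1, R) → 111[q0]10110
Step 4: δ(q0, 1) = (q0, 1, R) → 1111[q0]0110
Step 5: δ(q0, 0) = (q0, 0, R) → 11110[q0]110
Step 6: δ(q0, 1) = (q0, 1, R) → 111101[q0]10

After 6 steps, the tape (ignoring leading/trailing blanks) is: 11110110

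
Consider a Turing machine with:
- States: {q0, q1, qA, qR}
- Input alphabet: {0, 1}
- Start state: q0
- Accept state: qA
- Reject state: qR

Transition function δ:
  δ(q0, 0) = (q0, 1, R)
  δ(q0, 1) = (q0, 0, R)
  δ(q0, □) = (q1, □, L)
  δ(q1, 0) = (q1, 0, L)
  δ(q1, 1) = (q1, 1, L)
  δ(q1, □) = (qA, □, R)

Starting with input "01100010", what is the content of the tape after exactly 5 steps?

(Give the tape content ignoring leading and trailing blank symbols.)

Execution trace:
Initial: [q0]01100010
Step 1: δ(q0, 0) = (q0, 1, R) → 1[q0]1100010
Step 2: δ(q0, 1) = (q0, 0, R) → 10[q0]100010
Step 3: δ(q0, 1) = (q0, 0, R) → 100[q0]00010
Step 4: δ(q0, 0) = (q0, 1, R) → 1001[q0]0010
Step 5: δ(q0, 0) = (q0, 1, R) → 10011[q0]010

After 5 steps, the tape (ignoring leading/trailing blanks) is: 10011010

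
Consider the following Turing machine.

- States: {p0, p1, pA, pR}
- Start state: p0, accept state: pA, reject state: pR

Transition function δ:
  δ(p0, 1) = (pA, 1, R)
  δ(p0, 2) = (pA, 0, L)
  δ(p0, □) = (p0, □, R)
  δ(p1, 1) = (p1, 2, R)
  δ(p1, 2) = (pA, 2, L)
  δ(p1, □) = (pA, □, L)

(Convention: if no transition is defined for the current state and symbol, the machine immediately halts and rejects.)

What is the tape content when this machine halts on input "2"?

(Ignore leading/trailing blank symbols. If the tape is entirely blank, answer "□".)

Execution trace:
Initial: [p0]2
Step 1: δ(p0, 2) = (pA, 0, L) → [pA]□0

The machine reaches the accept state pA and halts.

Final tape (ignoring leading/trailing blanks): 0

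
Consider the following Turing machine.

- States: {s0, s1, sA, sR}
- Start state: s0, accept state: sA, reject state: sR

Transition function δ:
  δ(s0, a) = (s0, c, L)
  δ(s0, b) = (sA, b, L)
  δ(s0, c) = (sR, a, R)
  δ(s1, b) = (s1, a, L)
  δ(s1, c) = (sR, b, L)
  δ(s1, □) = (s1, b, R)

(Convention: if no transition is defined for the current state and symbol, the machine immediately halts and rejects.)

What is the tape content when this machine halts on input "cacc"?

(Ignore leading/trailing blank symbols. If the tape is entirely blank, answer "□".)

Execution trace:
Initial: [s0]cacc
Step 1: δ(s0, c) = (sR, a, R) → a[sR]acc

The machine reaches the reject state sR and halts.

Final tape (ignoring leading/trailing blanks): aacc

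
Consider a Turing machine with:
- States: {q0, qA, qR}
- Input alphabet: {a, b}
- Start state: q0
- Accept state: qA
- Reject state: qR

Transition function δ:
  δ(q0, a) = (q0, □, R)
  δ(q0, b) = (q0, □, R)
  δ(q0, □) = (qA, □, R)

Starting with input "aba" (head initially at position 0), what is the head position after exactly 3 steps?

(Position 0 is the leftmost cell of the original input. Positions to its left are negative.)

Execution trace (head position shown):
Step 0: [q0]aba  (head at position 0)
Step 1: move right → □[q0]ba  (head at position 1)
Step 2: move right → □□[q0]a  (head at position 2)
Step 3: move right → □□□[q0]□  (head at position 3)

After 3 steps, the head is at position 3.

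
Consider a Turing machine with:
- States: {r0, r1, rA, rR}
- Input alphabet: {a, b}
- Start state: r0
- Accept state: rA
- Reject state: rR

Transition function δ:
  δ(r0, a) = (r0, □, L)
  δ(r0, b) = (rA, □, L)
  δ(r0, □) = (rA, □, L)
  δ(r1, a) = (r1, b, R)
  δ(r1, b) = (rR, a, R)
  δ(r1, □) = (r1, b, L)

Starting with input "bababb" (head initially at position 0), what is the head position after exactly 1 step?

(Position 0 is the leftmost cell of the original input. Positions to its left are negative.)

Execution trace (head position shown):
Step 0: [r0]bababb  (head at position 0)
Step 1: move left → [rA]□□ababb  (head at position -1)

After 1 step, the head is at position -1.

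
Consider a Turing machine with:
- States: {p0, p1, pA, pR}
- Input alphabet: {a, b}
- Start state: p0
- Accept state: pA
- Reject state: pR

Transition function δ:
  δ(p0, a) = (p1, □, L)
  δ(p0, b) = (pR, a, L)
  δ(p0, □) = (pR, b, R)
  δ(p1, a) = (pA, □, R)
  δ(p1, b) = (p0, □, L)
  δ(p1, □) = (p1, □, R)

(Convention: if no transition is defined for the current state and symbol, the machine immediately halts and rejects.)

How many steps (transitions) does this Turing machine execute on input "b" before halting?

Execution trace:
Initial: [p0]b
Step 1: δ(p0, b) = (pR, a, L) → [pR]□a

The machine reaches the reject state pR and halts.

The machine executed 1 step before halting.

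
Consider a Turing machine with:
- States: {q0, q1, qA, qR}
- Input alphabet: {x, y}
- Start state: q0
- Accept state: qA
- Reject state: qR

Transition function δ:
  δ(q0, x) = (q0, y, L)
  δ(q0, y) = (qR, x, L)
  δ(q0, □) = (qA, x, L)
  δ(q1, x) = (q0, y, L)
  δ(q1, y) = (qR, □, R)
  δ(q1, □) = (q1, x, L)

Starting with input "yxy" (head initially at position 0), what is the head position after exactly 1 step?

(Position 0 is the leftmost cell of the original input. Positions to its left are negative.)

Execution trace (head position shown):
Step 0: [q0]yxy  (head at position 0)
Step 1: move left → [qR]□xxy  (head at position -1)

After 1 step, the head is at position -1.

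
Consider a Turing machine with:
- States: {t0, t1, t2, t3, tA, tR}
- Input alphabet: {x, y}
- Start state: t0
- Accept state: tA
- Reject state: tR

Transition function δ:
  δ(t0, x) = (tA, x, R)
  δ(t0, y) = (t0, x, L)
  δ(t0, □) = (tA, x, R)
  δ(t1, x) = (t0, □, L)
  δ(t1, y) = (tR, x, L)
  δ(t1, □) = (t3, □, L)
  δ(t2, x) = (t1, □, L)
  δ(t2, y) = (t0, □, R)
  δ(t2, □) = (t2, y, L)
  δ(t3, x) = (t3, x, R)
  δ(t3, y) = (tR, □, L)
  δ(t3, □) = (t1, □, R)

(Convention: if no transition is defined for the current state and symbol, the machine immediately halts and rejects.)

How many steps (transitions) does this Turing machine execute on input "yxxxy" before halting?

Execution trace:
Initial: [t0]yxxxy
Step 1: δ(t0, y) = (t0, x, L) → [t0]□xxxxy
Step 2: δ(t0, □) = (tA, x, R) → x[tA]xxxxy

The machine reaches the accept state tA and halts.

The machine executed 2 steps before halting.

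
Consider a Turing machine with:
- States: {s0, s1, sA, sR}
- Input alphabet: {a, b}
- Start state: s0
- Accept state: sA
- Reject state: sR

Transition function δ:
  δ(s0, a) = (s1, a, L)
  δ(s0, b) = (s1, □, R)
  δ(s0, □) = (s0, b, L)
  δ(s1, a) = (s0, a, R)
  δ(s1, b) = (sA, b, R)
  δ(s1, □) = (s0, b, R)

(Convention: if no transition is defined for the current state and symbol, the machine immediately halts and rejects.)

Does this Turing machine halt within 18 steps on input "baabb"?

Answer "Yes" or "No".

Execution trace:
Initial: [s0]baabb
Step 1: δ(s0, b) = (s1, □, R) → □[s1]aabb
Step 2: δ(s1, a) = (s0, a, R) → □a[s0]abb
Step 3: δ(s0, a) = (s1, a, L) → □[s1]aabb
Step 4: δ(s1, a) = (s0, a, R) → □a[s0]abb
Step 5: δ(s0, a) = (s1, a, L) → □[s1]aabb
Step 6: δ(s1, a) = (s0, a, R) → □a[s0]abb
Step 7: δ(s0, a) = (s1, a, L) → □[s1]aabb
Step 8: δ(s1, a) = (s0, a, R) → □a[s0]abb
Step 9: δ(s0, a) = (s1, a, L) → □[s1]aabb
Step 10: δ(s1, a) = (s0, a, R) → □a[s0]abb
Step 11: δ(s0, a) = (s1, a, L) → □[s1]aabb
Step 12: δ(s1, a) = (s0, a, R) → □a[s0]abb
Step 13: δ(s0, a) = (s1, a, L) → □[s1]aabb
Step 14: δ(s1, a) = (s0, a, R) → □a[s0]abb
Step 15: δ(s0, a) = (s1, a, L) → □[s1]aabb
Step 16: δ(s1, a) = (s0, a, R) → □a[s0]abb
Step 17: δ(s0, a) = (s1, a, L) → □[s1]aabb
Step 18: δ(s1, a) = (s0, a, R) → □a[s0]abb

The machine has not reached a halting state after 18 steps.
The machine did not halt within the 18-step bound.

Answer: No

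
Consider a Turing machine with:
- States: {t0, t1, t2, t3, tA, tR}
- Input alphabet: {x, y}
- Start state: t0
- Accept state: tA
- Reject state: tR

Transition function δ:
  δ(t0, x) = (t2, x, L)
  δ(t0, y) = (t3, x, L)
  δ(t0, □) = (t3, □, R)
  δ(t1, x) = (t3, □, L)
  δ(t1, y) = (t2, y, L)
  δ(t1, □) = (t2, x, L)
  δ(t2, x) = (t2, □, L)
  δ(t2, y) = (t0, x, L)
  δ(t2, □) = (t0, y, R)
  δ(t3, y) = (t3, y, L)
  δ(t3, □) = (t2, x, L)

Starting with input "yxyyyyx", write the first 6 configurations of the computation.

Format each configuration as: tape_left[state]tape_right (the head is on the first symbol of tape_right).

Transitions applied:
Step 1: δ(t0, y) = (t3, x, L)
Step 2: δ(t3, □) = (t2, x, L)
Step 3: δ(t2, □) = (t0, y, R)
Step 4: δ(t0, x) = (t2, x, L)
Step 5: δ(t2, y) = (t0, x, L)

The first 6 configurations are:
[t0]yxyyyyx ⊢ [t3]□xxyyyyx ⊢ [t2]□xxxyyyyx ⊢ y[t0]xxxyyyyx ⊢ [t2]yxxxyyyyx ⊢ [t0]□xxxxyyyyx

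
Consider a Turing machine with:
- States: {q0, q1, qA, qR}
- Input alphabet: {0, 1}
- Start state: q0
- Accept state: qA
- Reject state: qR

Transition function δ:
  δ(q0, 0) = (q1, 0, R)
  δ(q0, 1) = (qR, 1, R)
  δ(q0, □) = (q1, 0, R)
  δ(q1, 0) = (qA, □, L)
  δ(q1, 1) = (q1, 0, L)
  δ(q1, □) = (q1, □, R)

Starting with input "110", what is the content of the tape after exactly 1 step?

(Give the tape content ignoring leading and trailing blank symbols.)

Execution trace:
Initial: [q0]110
Step 1: δ(q0, 1) = (qR, 1, R) → 1[qR]10

The machine reaches the reject state qR and halts.

After 1 step, the tape (ignoring leading/trailing blanks) is: 110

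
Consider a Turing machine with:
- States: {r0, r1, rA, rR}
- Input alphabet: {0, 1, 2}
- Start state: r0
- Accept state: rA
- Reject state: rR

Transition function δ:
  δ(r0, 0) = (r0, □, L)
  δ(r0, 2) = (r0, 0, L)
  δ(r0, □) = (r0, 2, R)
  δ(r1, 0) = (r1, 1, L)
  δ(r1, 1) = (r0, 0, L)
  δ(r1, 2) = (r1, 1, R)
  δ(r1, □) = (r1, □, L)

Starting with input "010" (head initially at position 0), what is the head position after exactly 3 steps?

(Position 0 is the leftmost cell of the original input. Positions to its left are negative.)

Execution trace (head position shown):
Step 0: [r0]010  (head at position 0)
Step 1: move left → [r0]□□10  (head at position -1)
Step 2: move right → 2[r0]□10  (head at position 0)
Step 3: move right → 22[r0]10  (head at position 1)

After 3 steps, the head is at position 1.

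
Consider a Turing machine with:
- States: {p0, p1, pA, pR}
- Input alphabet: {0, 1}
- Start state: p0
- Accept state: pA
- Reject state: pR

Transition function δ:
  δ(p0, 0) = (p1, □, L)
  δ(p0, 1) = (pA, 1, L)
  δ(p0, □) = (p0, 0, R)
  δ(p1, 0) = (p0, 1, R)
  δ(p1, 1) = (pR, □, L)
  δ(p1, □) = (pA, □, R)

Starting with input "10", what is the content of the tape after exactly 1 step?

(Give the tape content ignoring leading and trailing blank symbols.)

Execution trace:
Initial: [p0]10
Step 1: δ(p0, 1) = (pA, 1, L) → [pA]□10

The machine reaches the accept state pA and halts.

After 1 step, the tape (ignoring leading/trailing blanks) is: 10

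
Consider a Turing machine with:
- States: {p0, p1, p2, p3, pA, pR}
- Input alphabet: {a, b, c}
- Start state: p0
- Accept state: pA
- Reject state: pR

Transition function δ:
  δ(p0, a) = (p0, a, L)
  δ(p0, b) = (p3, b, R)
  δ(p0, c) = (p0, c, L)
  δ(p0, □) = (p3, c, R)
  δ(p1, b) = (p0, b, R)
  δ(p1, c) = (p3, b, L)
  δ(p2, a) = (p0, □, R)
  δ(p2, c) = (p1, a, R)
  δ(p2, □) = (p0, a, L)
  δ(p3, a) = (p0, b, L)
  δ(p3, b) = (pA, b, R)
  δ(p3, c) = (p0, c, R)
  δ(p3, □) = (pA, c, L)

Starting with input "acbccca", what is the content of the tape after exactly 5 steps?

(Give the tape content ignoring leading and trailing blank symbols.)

Execution trace:
Initial: [p0]acbccca
Step 1: δ(p0, a) = (p0, a, L) → [p0]□acbccca
Step 2: δ(p0, □) = (p3, c, R) → c[p3]acbccca
Step 3: δ(p3, a) = (p0, b, L) → [p0]cbcbccca
Step 4: δ(p0, c) = (p0, c, L) → [p0]□cbcbccca
Step 5: δ(p0, □) = (p3, c, R) → c[p3]cbcbccca

After 5 steps, the tape (ignoring leading/trailing blanks) is: ccbcbccca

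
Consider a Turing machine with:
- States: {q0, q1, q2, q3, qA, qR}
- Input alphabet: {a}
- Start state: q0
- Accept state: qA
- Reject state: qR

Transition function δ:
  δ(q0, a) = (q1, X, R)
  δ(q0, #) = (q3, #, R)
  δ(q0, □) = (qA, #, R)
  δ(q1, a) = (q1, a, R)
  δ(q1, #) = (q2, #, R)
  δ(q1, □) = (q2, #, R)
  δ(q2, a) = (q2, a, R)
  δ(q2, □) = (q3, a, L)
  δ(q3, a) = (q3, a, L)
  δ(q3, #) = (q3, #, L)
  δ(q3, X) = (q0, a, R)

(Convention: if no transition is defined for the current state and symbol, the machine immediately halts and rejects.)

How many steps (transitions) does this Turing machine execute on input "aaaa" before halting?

Execution trace:
Initial: [q0]aaaa
Step 1: δ(q0, a) = (q1, X, R) → X[q1]aaa
Step 2: δ(q1, a) = (q1, a, R) → Xa[q1]aa
Step 3: δ(q1, a) = (q1, a, R) → Xaa[q1]a
Step 4: δ(q1, a) = (q1, a, R) → Xaaa[q1]□
Step 5: δ(q1, □) = (q2, #, R) → Xaaa#[q2]□
Step 6: δ(q2, □) = (q3, a, L) → Xaaa[q3]#a
Step 7: δ(q3, #) = (q3, #, L) → Xaa[q3]a#a
Step 8: δ(q3, a) = (q3, a, L) → Xa[q3]aa#a
Step 9: δ(q3, a) = (q3, a, L) → X[q3]aaa#a
Step 10: δ(q3, a) = (q3, a, L) → [q3]Xaaa#a
Step 11: δ(q3, X) = (q0, a, R) → a[q0]aaa#a
Step 12: δ(q0, a) = (q1, X, R) → aX[q1]aa#a
Step 13: δ(q1, a) = (q1, a, R) → aXa[q1]a#a
Step 14: δ(q1, a) = (q1, a, R) → aXaa[q1]#a
Step 15: δ(q1, #) = (q2, #, R) → aXaa#[q2]a
Step 16: δ(q2, a) = (q2, a, R) → aXaa#a[q2]□
Step 17: δ(q2, □) = (q3, a, L) → aXaa#[q3]aa
Step 18: δ(q3, a) = (q3, a, L) → aXaa[q3]#aa
Step 19: δ(q3, #) = (q3, #, L) → aXa[q3]a#aa
Step 20: δ(q3, a) = (q3, a, L) → aX[q3]aa#aa
Step 21: δ(q3, a) = (q3, a, L) → a[q3]Xaa#aa
Step 22: δ(q3, X) = (q0, a, R) → aa[q0]aa#aa
Step 23: δ(q0, a) = (q1, X, R) → aaX[q1]a#aa
Step 24: δ(q1, a) = (q1, a, R) → aaXa[q1]#aa
Step 25: δ(q1, #) = (q2, #, R) → aaXa#[q2]aa
Step 26: δ(q2, a) = (q2, a, R) → aaXa#a[q2]a
Step 27: δ(q2, a) = (q2, a, R) → aaXa#aa[q2]□
Step 28: δ(q2, □) = (q3, a, L) → aaXa#a[q3]aa
Step 29: δ(q3, a) = (q3, a, L) → aaXa#[q3]aaa
Step 30: δ(q3, a) = (q3, a, L) → aaXa[q3]#aaa
Step 31: δ(q3, #) = (q3, #, L) → aaX[q3]a#aaa
Step 32: δ(q3, a) = (q3, a, L) → aa[q3]Xa#aaa
Step 33: δ(q3, X) = (q0, a, R) → aaa[q0]a#aaa
Step 34: δ(q0, a) = (q1, X, R) → aaaX[q1]#aaa
Step 35: δ(q1, #) = (q2, #, R) → aaaX#[q2]aaa
Step 36: δ(q2, a) = (q2, a, R) → aaaX#a[q2]aa
Step 37: δ(q2, a) = (q2, a, R) → aaaX#aa[q2]a
Step 38: δ(q2, a) = (q2, a, R) → aaaX#aaa[q2]□
Step 39: δ(q2, □) = (q3, a, L) → aaaX#aa[q3]aa
Step 40: δ(q3, a) = (q3, a, L) → aaaX#a[q3]aaa
Step 41: δ(q3, a) = (q3, a, L) → aaaX#[q3]aaaa
Step 42: δ(q3, a) = (q3, a, L) → aaaX[q3]#aaaa
Step 43: δ(q3, #) = (q3, #, L) → aaa[q3]X#aaaa
Step 44: δ(q3, X) = (q0, a, R) → aaaa[q0]#aaaa
Step 45: δ(q0, #) = (q3, #, R) → aaaa#[q3]aaaa
Step 46: δ(q3, a) = (q3, a, L) → aaaa[q3]#aaaa
Step 47: δ(q3, #) = (q3, #, L) → aaa[q3]a#aaaa
Step 48: δ(q3, a) = (q3, a, L) → aa[q3]aa#aaaa
Step 49: δ(q3, a) = (q3, a, L) → a[q3]aaa#aaaa
Step 50: δ(q3, a) = (q3, a, L) → [q3]aaaa#aaaa
Step 51: δ(q3, a) = (q3, a, L) → [q3]□aaaa#aaaa

No transition is defined for δ(q3, □). By convention the machine halts and rejects.

The machine executed 51 steps before halting.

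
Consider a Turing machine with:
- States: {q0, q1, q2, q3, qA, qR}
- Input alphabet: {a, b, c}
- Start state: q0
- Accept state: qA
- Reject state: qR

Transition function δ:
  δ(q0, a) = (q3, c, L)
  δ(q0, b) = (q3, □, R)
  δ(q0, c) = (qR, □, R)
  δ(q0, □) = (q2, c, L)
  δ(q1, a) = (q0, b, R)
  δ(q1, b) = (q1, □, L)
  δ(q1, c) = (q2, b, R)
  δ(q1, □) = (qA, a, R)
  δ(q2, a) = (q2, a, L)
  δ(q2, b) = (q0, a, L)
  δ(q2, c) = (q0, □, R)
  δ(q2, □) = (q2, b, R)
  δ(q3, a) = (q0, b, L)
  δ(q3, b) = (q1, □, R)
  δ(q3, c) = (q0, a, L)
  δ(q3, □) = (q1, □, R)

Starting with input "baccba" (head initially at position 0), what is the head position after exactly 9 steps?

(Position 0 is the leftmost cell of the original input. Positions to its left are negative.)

Execution trace (head position shown):
Step 0: [q0]baccba  (head at position 0)
Step 1: move right → □[q3]accba  (head at position 1)
Step 2: move left → [q0]□bccba  (head at position 0)
Step 3: move left → [q2]□cbccba  (head at position -1)
Step 4: move right → b[q2]cbccba  (head at position 0)
Step 5: move right → b□[q0]bccba  (head at position 1)
Step 6: move right → b□□[q3]ccba  (head at position 2)
Step 7: move left → b□[q0]□acba  (head at position 1)
Step 8: move left → b[q2]□cacba  (head at position 0)
Step 9: move right → bb[q2]cacba  (head at position 1)

After 9 steps, the head is at position 1.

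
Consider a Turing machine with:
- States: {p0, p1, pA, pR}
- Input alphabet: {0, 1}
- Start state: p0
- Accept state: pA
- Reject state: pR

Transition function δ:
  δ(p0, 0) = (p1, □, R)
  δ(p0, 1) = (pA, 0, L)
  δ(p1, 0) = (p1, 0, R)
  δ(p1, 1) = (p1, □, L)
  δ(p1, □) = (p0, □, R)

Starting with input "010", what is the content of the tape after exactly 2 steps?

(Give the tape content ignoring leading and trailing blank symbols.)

Execution trace:
Initial: [p0]010
Step 1: δ(p0, 0) = (p1, □, R) → □[p1]10
Step 2: δ(p1, 1) = (p1, □, L) → [p1]□□0

After 2 steps, the tape (ignoring leading/trailing blanks) is: 0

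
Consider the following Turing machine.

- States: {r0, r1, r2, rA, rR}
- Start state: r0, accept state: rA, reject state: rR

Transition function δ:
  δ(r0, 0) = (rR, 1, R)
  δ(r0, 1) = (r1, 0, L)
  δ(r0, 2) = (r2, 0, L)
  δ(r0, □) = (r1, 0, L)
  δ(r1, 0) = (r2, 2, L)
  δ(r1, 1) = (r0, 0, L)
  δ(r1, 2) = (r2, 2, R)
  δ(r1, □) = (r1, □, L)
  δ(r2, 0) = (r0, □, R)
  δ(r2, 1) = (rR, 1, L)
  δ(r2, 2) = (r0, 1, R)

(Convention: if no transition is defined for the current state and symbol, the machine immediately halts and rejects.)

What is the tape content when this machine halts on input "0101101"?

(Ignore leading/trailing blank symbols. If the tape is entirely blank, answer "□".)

Execution trace:
Initial: [r0]0101101
Step 1: δ(r0, 0) = (rR, 1, R) → 1[rR]101101

The machine reaches the reject state rR and halts.

Final tape (ignoring leading/trailing blanks): 1101101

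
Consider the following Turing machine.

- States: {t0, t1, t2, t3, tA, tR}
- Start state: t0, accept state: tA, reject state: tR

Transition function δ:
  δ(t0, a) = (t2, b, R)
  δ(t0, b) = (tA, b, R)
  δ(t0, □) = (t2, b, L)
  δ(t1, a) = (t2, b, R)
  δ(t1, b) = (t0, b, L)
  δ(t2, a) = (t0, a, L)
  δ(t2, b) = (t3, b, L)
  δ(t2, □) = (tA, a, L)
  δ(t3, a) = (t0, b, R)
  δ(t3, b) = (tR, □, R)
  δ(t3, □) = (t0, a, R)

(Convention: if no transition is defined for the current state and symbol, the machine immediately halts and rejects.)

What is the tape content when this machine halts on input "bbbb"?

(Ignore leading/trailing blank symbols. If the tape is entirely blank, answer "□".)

Execution trace:
Initial: [t0]bbbb
Step 1: δ(t0, b) = (tA, b, R) → b[tA]bbb

The machine reaches the accept state tA and halts.

Final tape (ignoring leading/trailing blanks): bbbb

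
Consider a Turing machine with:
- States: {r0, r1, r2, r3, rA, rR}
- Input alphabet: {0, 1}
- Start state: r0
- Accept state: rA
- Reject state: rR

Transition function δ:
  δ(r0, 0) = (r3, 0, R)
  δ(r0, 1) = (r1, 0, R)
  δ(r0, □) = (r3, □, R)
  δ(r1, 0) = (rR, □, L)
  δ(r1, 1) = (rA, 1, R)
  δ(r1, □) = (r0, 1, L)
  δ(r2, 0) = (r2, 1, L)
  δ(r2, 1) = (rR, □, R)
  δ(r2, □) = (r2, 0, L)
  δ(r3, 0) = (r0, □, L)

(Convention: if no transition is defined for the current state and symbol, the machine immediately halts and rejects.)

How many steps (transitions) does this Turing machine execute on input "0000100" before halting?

Execution trace:
Initial: [r0]0000100
Step 1: δ(r0, 0) = (r3, 0, R) → 0[r3]000100
Step 2: δ(r3, 0) = (r0, □, L) → [r0]0□00100
Step 3: δ(r0, 0) = (r3, 0, R) → 0[r3]□00100

No transition is defined for δ(r3, □). By convention the machine halts and rejects.

The machine executed 3 steps before halting.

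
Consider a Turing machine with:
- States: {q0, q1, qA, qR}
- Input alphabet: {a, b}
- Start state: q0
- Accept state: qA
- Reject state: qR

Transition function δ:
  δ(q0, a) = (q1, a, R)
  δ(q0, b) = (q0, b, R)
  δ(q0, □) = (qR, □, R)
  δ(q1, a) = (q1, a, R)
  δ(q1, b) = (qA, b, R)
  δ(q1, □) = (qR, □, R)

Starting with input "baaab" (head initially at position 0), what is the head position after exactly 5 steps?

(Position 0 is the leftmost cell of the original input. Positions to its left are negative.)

Execution trace (head position shown):
Step 0: [q0]baaab  (head at position 0)
Step 1: move right → b[q0]aaab  (head at position 1)
Step 2: move right → ba[q1]aab  (head at position 2)
Step 3: move right → baa[q1]ab  (head at position 3)
Step 4: move right → baaa[q1]b  (head at position 4)
Step 5: move right → baaab[qA]□  (head at position 5)

After 5 steps, the head is at position 5.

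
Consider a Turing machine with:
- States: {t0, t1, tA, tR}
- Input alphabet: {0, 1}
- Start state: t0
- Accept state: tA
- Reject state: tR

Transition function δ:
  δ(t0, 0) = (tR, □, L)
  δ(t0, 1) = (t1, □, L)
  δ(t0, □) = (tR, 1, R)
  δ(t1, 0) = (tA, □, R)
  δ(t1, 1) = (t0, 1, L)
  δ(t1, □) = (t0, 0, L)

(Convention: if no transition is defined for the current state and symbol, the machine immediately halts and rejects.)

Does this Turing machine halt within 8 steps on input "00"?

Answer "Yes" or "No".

Execution trace:
Initial: [t0]00
Step 1: δ(t0, 0) = (tR, □, L) → [tR]□□0

The machine reaches the reject state tR and halts.
The machine halted after 1 step (within the 8-step bound).

Answer: Yes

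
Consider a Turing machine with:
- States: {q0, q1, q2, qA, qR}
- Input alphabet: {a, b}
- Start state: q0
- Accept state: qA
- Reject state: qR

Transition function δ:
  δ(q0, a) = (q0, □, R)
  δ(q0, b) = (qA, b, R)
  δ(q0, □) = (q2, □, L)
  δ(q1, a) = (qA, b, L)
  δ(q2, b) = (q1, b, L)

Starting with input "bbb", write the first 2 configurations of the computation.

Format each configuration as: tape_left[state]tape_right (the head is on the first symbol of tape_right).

Transitions applied:
Step 1: δ(q0, b) = (qA, b, R)

The first 2 configurations are:
[q0]bbb ⊢ b[qA]bb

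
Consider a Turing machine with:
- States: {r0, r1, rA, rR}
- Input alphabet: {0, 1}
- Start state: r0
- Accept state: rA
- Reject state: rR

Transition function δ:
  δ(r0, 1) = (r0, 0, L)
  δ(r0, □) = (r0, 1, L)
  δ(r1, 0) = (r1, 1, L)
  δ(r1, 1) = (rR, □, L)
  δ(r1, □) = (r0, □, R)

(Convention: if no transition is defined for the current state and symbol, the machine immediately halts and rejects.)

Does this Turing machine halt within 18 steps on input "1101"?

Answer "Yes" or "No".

Execution trace:
Initial: [r0]1101
Step 1: δ(r0, 1) = (r0, 0, L) → [r0]□0101
Step 2: δ(r0, □) = (r0, 1, L) → [r0]□10101
Step 3: δ(r0, □) = (r0, 1, L) → [r0]□110101
Step 4: δ(r0, □) = (r0, 1, L) → [r0]□1110101
Step 5: δ(r0, □) = (r0, 1, L) → [r0]□11110101
Step 6: δ(r0, □) = (r0, 1, L) → [r0]□111110101
Step 7: δ(r0, □) = (r0, 1, L) → [r0]□1111110101
Step 8: δ(r0, □) = (r0, 1, L) → [r0]□11111110101
Step 9: δ(r0, □) = (r0, 1, L) → [r0]□111111110101
Step 10: δ(r0, □) = (r0, 1, L) → [r0]□1111111110101
Step 11: δ(r0, □) = (r0, 1, L) → [r0]□11111111110101
Step 12: δ(r0, □) = (r0, 1, L) → [r0]□111111111110101
Step 13: δ(r0, □) = (r0, 1, L) → [r0]□1111111111110101
Step 14: δ(r0, □) = (r0, 1, L) → [r0]□11111111111110101
Step 15: δ(r0, □) = (r0, 1, L) → [r0]□111111111111110101
Step 16: δ(r0, □) = (r0, 1, L) → [r0]□1111111111111110101
Step 17: δ(r0, □) = (r0, 1, L) → [r0]□11111111111111110101
Step 18: δ(r0, □) = (r0, 1, L) → [r0]□111111111111111110101

The machine has not reached a halting state after 18 steps.
The machine did not halt within the 18-step bound.

Answer: No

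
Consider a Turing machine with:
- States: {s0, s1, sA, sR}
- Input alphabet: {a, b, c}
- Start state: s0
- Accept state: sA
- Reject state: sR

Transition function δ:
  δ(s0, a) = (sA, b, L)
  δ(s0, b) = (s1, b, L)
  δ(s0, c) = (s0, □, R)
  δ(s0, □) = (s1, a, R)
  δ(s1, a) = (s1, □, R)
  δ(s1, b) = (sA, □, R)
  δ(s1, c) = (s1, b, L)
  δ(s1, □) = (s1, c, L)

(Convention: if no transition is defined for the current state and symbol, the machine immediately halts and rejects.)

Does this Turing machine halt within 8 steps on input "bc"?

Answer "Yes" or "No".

Execution trace:
Initial: [s0]bc
Step 1: δ(s0, b) = (s1, b, L) → [s1]□bc
Step 2: δ(s1, □) = (s1, c, L) → [s1]□cbc
Step 3: δ(s1, □) = (s1, c, L) → [s1]□ccbc
Step 4: δ(s1, □) = (s1, c, L) → [s1]□cccbc
Step 5: δ(s1, □) = (s1, c, L) → [s1]□ccccbc
Step 6: δ(s1, □) = (s1, c, L) → [s1]□cccccbc
Step 7: δ(s1, □) = (s1, c, L) → [s1]□ccccccbc
Step 8: δ(s1, □) = (s1, c, L) → [s1]□cccccccbc

The machine has not reached a halting state after 8 steps.
The machine did not halt within the 8-step bound.

Answer: No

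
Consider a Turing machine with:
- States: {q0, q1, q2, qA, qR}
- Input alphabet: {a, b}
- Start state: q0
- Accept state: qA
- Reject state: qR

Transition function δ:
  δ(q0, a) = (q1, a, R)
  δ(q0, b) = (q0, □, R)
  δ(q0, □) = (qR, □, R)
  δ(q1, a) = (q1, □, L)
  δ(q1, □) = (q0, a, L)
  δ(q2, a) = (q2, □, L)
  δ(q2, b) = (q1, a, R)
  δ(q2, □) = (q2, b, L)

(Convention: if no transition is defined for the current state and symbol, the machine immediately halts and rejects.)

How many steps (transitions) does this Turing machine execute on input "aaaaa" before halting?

Execution trace:
Initial: [q0]aaaaa
Step 1: δ(q0, a) = (q1, a, R) → a[q1]aaaa
Step 2: δ(q1, a) = (q1, □, L) → [q1]a□aaa
Step 3: δ(q1, a) = (q1, □, L) → [q1]□□□aaa
Step 4: δ(q1, □) = (q0, a, L) → [q0]□a□□aaa
Step 5: δ(q0, □) = (qR, □, R) → □[qR]a□□aaa

The machine reaches the reject state qR and halts.

The machine executed 5 steps before halting.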